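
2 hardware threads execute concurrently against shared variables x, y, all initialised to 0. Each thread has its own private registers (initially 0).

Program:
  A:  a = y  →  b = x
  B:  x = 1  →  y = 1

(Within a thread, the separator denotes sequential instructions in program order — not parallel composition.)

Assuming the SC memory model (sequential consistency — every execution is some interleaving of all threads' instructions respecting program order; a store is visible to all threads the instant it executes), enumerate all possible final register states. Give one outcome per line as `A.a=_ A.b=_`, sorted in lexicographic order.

outcome vector order: (A.a,A.b)
|SC outcomes| = 3

A.a=0 A.b=0
A.a=0 A.b=1
A.a=1 A.b=1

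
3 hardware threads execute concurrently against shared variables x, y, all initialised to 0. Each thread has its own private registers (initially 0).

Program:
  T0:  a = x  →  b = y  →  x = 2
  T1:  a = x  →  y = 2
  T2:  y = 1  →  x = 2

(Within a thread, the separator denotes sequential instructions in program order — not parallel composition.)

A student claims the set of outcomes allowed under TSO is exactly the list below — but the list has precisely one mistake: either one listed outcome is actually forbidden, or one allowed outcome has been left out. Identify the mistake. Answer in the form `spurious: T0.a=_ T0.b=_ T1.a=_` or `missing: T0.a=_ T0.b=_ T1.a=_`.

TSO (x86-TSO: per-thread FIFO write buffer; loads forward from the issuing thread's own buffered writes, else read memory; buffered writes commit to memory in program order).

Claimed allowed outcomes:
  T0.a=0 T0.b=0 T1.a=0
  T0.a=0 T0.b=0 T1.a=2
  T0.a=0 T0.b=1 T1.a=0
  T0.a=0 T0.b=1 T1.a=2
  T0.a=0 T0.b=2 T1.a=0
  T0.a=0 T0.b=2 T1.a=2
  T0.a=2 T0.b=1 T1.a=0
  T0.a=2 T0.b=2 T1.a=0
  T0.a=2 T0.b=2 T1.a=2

outcome vector order: (T0.a,T0.b,T1.a)
TSO (10): (0,0,0) (0,0,2) (0,1,0) (0,1,2) (0,2,0) (0,2,2) (2,1,0) (2,1,2) (2,2,0) (2,2,2)
TSO∖claimed = {(2,1,2)}

missing: T0.a=2 T0.b=1 T1.a=2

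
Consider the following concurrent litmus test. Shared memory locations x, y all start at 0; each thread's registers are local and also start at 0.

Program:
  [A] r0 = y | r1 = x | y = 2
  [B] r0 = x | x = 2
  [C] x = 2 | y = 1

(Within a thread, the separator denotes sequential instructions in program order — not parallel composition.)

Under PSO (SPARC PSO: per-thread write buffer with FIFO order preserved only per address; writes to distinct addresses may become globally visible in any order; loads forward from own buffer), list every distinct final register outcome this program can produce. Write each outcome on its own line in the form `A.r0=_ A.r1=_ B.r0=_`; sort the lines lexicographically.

A.r0=0 A.r1=0 B.r0=0
A.r0=0 A.r1=0 B.r0=2
A.r0=0 A.r1=2 B.r0=0
A.r0=0 A.r1=2 B.r0=2
A.r0=1 A.r1=0 B.r0=0
A.r0=1 A.r1=0 B.r0=2
A.r0=1 A.r1=2 B.r0=0
A.r0=1 A.r1=2 B.r0=2

outcome vector order: (A.r0,A.r1,B.r0)
|PSO outcomes| = 8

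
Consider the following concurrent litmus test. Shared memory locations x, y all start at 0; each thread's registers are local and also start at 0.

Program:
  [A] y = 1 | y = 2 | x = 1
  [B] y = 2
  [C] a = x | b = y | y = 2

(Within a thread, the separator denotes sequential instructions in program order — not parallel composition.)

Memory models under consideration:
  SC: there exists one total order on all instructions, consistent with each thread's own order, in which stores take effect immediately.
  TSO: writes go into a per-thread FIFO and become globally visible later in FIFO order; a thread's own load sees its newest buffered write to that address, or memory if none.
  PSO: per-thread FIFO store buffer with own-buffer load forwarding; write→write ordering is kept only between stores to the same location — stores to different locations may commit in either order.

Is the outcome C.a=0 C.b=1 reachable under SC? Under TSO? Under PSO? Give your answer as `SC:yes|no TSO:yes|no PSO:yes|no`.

SC:yes TSO:yes PSO:yes

outcome vector order: (C.a,C.b)
SC: 4 outcomes — {00; 01; 02; 12}
TSO: 4 outcomes — {00; 01; 02; 12}
PSO: 6 outcomes — {00; 01; 02; 10; 11; 12}
target 01 ∈ {SC,TSO,PSO}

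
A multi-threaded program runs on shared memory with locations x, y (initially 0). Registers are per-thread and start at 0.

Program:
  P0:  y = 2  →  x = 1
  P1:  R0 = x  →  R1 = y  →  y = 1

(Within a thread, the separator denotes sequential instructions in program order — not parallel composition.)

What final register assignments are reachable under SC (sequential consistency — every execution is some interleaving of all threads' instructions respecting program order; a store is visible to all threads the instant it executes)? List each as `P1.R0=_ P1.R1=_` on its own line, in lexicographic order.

P1.R0=0 P1.R1=0
P1.R0=0 P1.R1=2
P1.R0=1 P1.R1=2

outcome vector order: (P1.R0,P1.R1)
|SC outcomes| = 3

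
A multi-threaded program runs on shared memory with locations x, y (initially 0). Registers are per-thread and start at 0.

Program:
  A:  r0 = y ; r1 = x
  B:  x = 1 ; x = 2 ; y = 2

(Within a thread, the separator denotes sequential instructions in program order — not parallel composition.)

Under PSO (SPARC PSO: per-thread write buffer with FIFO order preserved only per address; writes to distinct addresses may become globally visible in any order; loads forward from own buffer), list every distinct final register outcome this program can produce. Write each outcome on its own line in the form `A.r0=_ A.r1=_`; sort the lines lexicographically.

A.r0=0 A.r1=0
A.r0=0 A.r1=1
A.r0=0 A.r1=2
A.r0=2 A.r1=0
A.r0=2 A.r1=1
A.r0=2 A.r1=2

outcome vector order: (A.r0,A.r1)
|PSO outcomes| = 6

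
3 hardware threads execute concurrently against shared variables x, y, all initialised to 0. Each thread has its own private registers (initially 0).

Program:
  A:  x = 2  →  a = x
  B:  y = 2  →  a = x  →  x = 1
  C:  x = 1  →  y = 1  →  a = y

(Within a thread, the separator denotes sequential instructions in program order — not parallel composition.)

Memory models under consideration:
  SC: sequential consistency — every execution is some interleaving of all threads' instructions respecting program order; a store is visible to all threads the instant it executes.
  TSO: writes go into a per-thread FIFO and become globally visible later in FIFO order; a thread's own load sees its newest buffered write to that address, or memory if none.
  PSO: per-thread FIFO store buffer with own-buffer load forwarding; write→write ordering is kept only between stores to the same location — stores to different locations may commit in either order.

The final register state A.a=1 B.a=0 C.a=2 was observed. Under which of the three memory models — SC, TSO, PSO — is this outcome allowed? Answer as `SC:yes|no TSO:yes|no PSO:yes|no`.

SC:no TSO:yes PSO:yes

outcome vector order: (A.a,B.a,C.a)
under SC → 101, 111, 112, 121, 122, 201, 211, 212, 221, 222
under TSO → 101, 102, 111, 112, 121, 122, 201, 202, 211, 212, 221, 222
under PSO → 101, 102, 111, 112, 121, 122, 201, 202, 211, 212, 221, 222
target 102 ∈ {TSO,PSO}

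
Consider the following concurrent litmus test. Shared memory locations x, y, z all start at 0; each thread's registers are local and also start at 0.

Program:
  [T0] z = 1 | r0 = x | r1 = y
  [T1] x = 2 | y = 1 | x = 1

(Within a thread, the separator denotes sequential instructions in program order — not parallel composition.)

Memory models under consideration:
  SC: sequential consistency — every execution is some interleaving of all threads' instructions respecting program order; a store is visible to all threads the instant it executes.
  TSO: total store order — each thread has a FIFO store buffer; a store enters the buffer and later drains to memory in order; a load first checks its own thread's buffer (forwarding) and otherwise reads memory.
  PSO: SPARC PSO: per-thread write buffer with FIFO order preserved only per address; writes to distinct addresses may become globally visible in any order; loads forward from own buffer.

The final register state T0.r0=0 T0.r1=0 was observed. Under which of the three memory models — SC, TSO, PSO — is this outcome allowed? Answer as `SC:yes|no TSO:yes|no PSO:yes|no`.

SC:yes TSO:yes PSO:yes

outcome vector order: (T0.r0,T0.r1)
SC: 5 outcomes — {<0 0>; <0 1>; <1 1>; <2 0>; <2 1>}
TSO: 5 outcomes — {<0 0>; <0 1>; <1 1>; <2 0>; <2 1>}
PSO: 6 outcomes — {<0 0>; <0 1>; <1 0>; <1 1>; <2 0>; <2 1>}
target <0 0> ∈ {SC,TSO,PSO}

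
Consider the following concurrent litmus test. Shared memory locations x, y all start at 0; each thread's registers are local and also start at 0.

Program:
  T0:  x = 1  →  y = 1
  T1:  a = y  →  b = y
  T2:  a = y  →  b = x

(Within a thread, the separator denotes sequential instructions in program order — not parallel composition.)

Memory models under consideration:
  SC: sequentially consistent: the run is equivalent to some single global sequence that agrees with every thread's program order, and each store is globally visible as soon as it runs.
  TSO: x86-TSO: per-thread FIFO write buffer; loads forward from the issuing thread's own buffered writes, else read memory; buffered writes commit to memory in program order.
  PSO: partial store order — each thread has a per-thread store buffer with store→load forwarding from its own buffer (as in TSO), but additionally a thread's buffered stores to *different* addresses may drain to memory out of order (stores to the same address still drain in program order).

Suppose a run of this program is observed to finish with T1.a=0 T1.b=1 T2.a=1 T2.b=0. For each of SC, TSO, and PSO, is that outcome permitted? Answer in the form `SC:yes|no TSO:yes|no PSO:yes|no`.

SC:no TSO:no PSO:yes

outcome vector order: (T1.a,T1.b,T2.a,T2.b)
[SC] allowed = {0000; 0001; 0011; 0100; 0101; 0111; 1100; 1101; 1111}
[TSO] allowed = {0000; 0001; 0011; 0100; 0101; 0111; 1100; 1101; 1111}
[PSO] allowed = {0000; 0001; 0010; 0011; 0100; 0101; 0110; 0111; 1100; 1101; 1110; 1111}
target 0110 ∈ {PSO}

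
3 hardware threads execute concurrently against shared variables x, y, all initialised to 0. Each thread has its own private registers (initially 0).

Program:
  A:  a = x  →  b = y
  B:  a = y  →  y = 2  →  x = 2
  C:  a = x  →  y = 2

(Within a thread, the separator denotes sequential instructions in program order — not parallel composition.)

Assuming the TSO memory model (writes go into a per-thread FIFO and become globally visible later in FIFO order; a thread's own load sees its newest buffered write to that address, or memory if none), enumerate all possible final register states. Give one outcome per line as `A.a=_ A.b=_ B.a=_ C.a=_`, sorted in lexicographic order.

outcome vector order: (A.a,A.b,B.a,C.a)
|TSO outcomes| = 9

A.a=0 A.b=0 B.a=0 C.a=0
A.a=0 A.b=0 B.a=0 C.a=2
A.a=0 A.b=0 B.a=2 C.a=0
A.a=0 A.b=2 B.a=0 C.a=0
A.a=0 A.b=2 B.a=0 C.a=2
A.a=0 A.b=2 B.a=2 C.a=0
A.a=2 A.b=2 B.a=0 C.a=0
A.a=2 A.b=2 B.a=0 C.a=2
A.a=2 A.b=2 B.a=2 C.a=0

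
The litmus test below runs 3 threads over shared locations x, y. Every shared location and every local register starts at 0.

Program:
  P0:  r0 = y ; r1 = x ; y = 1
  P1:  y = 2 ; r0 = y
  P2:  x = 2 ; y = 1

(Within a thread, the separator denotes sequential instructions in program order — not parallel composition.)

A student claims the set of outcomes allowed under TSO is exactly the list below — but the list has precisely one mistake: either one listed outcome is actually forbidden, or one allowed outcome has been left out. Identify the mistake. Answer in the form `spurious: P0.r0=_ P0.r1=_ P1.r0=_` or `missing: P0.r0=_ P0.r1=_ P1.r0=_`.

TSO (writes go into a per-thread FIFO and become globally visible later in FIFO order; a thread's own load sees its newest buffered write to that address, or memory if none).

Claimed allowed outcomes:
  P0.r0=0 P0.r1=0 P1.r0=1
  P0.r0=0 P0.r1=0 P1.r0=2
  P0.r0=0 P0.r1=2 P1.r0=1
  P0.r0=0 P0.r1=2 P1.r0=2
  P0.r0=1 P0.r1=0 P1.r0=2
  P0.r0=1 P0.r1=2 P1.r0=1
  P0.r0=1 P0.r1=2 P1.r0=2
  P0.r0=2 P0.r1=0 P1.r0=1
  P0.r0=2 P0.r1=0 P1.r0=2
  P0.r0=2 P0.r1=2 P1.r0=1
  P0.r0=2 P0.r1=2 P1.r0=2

spurious: P0.r0=1 P0.r1=0 P1.r0=2

outcome vector order: (P0.r0,P0.r1,P1.r0)
TSO (10): 0/0/1; 0/0/2; 0/2/1; 0/2/2; 1/2/1; 1/2/2; 2/0/1; 2/0/2; 2/2/1; 2/2/2
claimed∖TSO = {1/0/2}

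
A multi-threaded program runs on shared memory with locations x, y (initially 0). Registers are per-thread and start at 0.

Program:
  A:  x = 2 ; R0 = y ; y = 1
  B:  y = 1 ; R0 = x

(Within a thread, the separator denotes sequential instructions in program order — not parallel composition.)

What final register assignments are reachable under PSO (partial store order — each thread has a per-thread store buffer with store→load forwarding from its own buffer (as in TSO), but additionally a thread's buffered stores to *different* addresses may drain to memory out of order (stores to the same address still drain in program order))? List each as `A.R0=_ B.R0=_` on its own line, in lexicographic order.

A.R0=0 B.R0=0
A.R0=0 B.R0=2
A.R0=1 B.R0=0
A.R0=1 B.R0=2

outcome vector order: (A.R0,B.R0)
|PSO outcomes| = 4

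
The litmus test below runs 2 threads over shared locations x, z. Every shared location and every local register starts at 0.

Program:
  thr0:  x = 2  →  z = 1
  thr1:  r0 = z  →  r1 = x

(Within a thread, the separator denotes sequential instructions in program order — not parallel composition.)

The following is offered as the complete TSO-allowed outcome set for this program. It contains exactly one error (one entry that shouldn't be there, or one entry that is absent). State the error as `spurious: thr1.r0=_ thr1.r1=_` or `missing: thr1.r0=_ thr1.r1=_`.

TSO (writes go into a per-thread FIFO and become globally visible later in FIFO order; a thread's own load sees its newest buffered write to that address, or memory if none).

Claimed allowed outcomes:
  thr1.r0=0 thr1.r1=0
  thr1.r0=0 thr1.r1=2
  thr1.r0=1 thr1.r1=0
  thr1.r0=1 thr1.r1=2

spurious: thr1.r0=1 thr1.r1=0

outcome vector order: (thr1.r0,thr1.r1)
[TSO] allowed = {0/0 0/2 1/2}
claimed∖TSO = {1/0}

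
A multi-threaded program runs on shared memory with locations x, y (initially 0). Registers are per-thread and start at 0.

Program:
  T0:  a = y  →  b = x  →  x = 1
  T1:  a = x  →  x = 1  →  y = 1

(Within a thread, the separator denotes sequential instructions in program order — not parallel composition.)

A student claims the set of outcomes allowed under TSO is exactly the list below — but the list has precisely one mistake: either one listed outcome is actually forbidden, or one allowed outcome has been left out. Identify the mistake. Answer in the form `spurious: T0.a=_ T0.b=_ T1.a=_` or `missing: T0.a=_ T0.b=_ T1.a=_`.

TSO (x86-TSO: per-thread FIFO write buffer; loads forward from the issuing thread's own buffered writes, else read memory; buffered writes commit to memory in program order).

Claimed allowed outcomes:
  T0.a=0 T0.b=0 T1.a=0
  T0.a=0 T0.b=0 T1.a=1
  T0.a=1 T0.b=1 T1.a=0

missing: T0.a=0 T0.b=1 T1.a=0

outcome vector order: (T0.a,T0.b,T1.a)
TSO: 4 outcomes — {<0 0 0>; <0 0 1>; <0 1 0>; <1 1 0>}
TSO∖claimed = {<0 1 0>}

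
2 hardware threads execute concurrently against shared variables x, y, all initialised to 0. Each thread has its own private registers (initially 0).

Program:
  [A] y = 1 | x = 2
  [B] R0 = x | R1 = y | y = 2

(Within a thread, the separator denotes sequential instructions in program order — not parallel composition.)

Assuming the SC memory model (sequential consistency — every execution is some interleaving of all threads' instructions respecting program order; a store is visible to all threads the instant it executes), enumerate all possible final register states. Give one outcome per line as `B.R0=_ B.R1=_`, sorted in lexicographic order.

B.R0=0 B.R1=0
B.R0=0 B.R1=1
B.R0=2 B.R1=1

outcome vector order: (B.R0,B.R1)
|SC outcomes| = 3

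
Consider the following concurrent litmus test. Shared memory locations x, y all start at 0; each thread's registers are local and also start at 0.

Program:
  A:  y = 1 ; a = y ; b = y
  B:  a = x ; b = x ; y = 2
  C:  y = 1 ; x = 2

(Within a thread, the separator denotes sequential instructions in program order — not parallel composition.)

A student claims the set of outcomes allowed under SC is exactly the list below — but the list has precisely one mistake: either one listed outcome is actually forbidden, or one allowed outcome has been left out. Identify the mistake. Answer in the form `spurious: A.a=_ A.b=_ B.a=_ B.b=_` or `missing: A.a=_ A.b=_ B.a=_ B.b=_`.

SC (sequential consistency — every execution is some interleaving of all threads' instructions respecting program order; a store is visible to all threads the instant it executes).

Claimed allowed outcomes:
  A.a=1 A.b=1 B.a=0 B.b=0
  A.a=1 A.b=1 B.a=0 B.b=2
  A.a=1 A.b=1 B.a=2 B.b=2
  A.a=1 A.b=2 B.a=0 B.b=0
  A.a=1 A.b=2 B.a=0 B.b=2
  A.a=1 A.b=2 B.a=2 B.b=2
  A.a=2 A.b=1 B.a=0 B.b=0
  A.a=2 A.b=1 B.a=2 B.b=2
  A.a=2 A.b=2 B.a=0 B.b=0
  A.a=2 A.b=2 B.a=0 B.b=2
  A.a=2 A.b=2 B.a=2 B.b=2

outcome vector order: (A.a,A.b,B.a,B.b)
under SC → 1100, 1102, 1122, 1200, 1202, 1222, 2100, 2200, 2202, 2222
claimed∖SC = {2122}

spurious: A.a=2 A.b=1 B.a=2 B.b=2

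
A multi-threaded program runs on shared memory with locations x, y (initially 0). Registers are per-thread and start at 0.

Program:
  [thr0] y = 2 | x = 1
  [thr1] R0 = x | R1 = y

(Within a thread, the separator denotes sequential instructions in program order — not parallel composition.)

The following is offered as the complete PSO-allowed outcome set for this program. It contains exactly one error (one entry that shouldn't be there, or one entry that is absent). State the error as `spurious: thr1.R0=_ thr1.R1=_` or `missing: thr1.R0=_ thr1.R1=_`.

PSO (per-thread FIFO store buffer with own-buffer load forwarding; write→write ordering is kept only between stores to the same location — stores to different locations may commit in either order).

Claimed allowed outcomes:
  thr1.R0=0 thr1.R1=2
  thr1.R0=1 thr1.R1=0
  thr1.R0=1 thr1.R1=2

outcome vector order: (thr1.R0,thr1.R1)
PSO (4): (0,0) (0,2) (1,0) (1,2)
PSO∖claimed = {(0,0)}

missing: thr1.R0=0 thr1.R1=0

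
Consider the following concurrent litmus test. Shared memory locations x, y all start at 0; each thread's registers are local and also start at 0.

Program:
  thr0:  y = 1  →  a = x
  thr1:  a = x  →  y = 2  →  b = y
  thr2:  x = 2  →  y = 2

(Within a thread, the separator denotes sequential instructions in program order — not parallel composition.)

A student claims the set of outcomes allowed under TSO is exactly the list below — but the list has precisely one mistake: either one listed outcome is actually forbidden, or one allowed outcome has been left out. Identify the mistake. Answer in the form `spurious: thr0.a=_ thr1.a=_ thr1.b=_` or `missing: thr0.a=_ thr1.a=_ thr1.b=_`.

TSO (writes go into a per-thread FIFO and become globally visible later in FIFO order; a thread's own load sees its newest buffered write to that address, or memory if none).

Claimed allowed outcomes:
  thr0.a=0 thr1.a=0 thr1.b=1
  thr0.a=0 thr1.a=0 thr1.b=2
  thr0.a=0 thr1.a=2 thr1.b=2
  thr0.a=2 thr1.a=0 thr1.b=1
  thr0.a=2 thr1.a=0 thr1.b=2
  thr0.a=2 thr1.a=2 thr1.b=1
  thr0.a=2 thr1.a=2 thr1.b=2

missing: thr0.a=0 thr1.a=2 thr1.b=1

outcome vector order: (thr0.a,thr1.a,thr1.b)
TSO: 8 outcomes — {001, 002, 021, 022, 201, 202, 221, 222}
TSO∖claimed = {021}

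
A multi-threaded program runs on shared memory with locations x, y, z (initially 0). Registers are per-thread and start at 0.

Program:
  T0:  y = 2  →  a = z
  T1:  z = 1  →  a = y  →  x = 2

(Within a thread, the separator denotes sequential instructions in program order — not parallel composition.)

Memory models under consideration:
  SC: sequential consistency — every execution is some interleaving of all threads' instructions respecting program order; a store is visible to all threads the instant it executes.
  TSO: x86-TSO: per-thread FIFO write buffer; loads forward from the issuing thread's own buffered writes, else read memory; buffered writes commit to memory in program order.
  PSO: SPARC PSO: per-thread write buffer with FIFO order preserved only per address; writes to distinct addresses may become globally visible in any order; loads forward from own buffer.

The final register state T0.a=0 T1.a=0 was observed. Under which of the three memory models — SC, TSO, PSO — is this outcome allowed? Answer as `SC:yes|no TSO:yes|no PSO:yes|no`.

outcome vector order: (T0.a,T1.a)
SC: 3 outcomes — {0/2; 1/0; 1/2}
TSO: 4 outcomes — {0/0; 0/2; 1/0; 1/2}
PSO: 4 outcomes — {0/0; 0/2; 1/0; 1/2}
target 0/0 ∈ {TSO,PSO}

SC:no TSO:yes PSO:yes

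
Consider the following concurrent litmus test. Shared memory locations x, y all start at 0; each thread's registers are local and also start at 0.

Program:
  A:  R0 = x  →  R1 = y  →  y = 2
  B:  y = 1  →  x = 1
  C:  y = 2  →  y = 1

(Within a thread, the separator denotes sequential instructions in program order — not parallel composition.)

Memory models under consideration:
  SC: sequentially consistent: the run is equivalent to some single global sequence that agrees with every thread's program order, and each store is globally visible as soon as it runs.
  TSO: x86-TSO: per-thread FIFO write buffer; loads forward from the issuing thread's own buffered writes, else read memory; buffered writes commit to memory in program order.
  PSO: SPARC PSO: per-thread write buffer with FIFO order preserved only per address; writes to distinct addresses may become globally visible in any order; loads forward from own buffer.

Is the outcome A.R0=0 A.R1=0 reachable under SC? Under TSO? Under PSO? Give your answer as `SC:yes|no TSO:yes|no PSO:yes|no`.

SC:yes TSO:yes PSO:yes

outcome vector order: (A.R0,A.R1)
SC (5): (0,0); (0,1); (0,2); (1,1); (1,2)
TSO (5): (0,0); (0,1); (0,2); (1,1); (1,2)
PSO (6): (0,0); (0,1); (0,2); (1,0); (1,1); (1,2)
target (0,0) ∈ {SC,TSO,PSO}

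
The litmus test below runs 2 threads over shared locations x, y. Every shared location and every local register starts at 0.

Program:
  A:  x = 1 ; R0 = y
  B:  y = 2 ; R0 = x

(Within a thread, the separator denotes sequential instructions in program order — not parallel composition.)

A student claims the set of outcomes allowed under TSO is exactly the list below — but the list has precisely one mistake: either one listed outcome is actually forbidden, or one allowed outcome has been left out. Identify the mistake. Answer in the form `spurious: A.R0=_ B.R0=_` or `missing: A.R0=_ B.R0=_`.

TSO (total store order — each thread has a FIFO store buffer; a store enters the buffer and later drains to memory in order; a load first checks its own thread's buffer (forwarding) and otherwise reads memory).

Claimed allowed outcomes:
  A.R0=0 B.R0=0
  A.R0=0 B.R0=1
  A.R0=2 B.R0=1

missing: A.R0=2 B.R0=0

outcome vector order: (A.R0,B.R0)
under TSO → 00, 01, 20, 21
TSO∖claimed = {20}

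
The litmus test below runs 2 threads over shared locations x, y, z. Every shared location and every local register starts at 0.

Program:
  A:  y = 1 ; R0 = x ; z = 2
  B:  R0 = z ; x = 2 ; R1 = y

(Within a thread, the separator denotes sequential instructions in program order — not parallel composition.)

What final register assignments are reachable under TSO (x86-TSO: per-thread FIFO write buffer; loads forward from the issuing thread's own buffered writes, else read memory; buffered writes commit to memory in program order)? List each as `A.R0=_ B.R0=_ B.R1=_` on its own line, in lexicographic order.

outcome vector order: (A.R0,B.R0,B.R1)
|TSO outcomes| = 5

A.R0=0 B.R0=0 B.R1=0
A.R0=0 B.R0=0 B.R1=1
A.R0=0 B.R0=2 B.R1=1
A.R0=2 B.R0=0 B.R1=0
A.R0=2 B.R0=0 B.R1=1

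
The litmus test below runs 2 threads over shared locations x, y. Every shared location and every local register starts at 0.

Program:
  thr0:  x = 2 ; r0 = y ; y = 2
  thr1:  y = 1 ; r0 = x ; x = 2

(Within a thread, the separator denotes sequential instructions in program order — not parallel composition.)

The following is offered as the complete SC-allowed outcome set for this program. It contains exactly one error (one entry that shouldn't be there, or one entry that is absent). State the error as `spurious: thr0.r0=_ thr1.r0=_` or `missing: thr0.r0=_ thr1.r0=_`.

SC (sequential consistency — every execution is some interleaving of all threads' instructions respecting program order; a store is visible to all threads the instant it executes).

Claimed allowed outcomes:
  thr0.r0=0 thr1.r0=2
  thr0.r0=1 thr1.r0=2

missing: thr0.r0=1 thr1.r0=0

outcome vector order: (thr0.r0,thr1.r0)
SC (3): 0/2 1/0 1/2
SC∖claimed = {1/0}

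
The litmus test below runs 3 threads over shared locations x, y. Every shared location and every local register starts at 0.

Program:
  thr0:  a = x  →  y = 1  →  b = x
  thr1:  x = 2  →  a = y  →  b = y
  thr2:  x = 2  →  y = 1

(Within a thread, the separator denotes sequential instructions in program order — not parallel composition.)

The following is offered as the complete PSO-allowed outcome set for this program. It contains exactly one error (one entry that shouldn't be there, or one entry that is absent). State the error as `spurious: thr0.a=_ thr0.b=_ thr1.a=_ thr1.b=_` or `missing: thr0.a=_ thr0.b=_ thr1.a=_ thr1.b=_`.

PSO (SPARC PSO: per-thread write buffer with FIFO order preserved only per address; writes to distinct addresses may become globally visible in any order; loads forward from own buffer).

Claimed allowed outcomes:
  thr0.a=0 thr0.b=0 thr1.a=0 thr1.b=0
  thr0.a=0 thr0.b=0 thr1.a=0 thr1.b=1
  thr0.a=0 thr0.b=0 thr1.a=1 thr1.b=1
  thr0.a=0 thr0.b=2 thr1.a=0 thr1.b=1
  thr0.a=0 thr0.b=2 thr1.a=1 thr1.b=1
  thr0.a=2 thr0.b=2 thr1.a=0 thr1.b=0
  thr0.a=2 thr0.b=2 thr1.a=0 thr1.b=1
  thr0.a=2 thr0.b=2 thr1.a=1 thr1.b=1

missing: thr0.a=0 thr0.b=2 thr1.a=0 thr1.b=0

outcome vector order: (thr0.a,thr0.b,thr1.a,thr1.b)
under PSO → (0,0,0,0) (0,0,0,1) (0,0,1,1) (0,2,0,0) (0,2,0,1) (0,2,1,1) (2,2,0,0) (2,2,0,1) (2,2,1,1)
PSO∖claimed = {(0,2,0,0)}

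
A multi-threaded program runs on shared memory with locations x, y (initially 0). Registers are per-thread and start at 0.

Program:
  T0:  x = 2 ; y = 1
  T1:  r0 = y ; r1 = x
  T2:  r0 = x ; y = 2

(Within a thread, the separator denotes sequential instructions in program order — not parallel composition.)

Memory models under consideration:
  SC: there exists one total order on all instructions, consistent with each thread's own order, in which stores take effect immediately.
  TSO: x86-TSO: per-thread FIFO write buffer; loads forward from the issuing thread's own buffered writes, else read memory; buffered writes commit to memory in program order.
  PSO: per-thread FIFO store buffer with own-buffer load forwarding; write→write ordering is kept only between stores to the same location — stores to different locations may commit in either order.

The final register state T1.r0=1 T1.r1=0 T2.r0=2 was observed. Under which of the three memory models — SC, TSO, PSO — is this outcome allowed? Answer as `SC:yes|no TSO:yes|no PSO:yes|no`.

outcome vector order: (T1.r0,T1.r1,T2.r0)
under SC → <0 0 0> <0 0 2> <0 2 0> <0 2 2> <1 2 0> <1 2 2> <2 0 0> <2 2 0> <2 2 2>
under TSO → <0 0 0> <0 0 2> <0 2 0> <0 2 2> <1 2 0> <1 2 2> <2 0 0> <2 2 0> <2 2 2>
under PSO → <0 0 0> <0 0 2> <0 2 0> <0 2 2> <1 0 0> <1 0 2> <1 2 0> <1 2 2> <2 0 0> <2 2 0> <2 2 2>
target <1 0 2> ∈ {PSO}

SC:no TSO:no PSO:yes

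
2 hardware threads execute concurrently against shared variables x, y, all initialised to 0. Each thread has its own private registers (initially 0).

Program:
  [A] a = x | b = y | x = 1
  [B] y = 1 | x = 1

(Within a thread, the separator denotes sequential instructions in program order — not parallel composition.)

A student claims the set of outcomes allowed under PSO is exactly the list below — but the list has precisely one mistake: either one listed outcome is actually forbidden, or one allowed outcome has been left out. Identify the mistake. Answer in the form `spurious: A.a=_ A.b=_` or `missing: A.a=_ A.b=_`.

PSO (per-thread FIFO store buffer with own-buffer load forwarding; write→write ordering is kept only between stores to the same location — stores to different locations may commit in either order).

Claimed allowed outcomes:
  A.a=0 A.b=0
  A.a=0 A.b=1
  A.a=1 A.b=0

missing: A.a=1 A.b=1

outcome vector order: (A.a,A.b)
under PSO → (0,0), (0,1), (1,0), (1,1)
PSO∖claimed = {(1,1)}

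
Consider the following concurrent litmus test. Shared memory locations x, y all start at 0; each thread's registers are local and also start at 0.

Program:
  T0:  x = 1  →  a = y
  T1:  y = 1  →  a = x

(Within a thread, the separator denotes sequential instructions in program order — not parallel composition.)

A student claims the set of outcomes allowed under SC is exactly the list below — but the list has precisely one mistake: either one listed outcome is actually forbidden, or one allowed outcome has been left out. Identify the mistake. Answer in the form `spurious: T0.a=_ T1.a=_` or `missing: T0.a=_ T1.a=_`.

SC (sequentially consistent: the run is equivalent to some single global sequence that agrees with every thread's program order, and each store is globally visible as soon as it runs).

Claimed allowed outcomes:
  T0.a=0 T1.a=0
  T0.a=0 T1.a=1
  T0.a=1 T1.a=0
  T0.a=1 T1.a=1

spurious: T0.a=0 T1.a=0

outcome vector order: (T0.a,T1.a)
SC (3): <0 1>; <1 0>; <1 1>
claimed∖SC = {<0 0>}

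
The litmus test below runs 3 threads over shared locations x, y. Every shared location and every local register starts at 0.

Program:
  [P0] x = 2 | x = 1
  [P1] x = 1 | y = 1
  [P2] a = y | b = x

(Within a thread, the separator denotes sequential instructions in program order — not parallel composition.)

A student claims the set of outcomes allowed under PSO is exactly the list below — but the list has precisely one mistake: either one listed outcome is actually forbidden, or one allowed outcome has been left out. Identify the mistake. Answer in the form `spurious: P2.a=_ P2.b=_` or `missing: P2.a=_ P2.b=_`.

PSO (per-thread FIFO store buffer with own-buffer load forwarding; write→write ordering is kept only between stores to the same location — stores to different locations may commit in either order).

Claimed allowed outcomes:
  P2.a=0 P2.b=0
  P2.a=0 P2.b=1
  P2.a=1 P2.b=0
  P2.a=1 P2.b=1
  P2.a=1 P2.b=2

missing: P2.a=0 P2.b=2

outcome vector order: (P2.a,P2.b)
PSO (6): (0,0); (0,1); (0,2); (1,0); (1,1); (1,2)
PSO∖claimed = {(0,2)}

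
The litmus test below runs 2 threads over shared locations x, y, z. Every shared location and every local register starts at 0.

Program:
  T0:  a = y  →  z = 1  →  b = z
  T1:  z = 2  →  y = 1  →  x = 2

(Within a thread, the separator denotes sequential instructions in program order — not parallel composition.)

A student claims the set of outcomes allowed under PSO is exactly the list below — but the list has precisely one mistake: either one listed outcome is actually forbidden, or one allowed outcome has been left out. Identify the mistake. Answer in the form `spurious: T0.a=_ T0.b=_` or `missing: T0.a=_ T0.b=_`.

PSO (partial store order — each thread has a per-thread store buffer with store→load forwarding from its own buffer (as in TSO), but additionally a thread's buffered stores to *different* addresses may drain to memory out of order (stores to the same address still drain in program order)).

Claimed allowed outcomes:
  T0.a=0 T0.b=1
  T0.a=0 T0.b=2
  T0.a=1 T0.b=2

missing: T0.a=1 T0.b=1

outcome vector order: (T0.a,T0.b)
PSO (4): 0/1 0/2 1/1 1/2
PSO∖claimed = {1/1}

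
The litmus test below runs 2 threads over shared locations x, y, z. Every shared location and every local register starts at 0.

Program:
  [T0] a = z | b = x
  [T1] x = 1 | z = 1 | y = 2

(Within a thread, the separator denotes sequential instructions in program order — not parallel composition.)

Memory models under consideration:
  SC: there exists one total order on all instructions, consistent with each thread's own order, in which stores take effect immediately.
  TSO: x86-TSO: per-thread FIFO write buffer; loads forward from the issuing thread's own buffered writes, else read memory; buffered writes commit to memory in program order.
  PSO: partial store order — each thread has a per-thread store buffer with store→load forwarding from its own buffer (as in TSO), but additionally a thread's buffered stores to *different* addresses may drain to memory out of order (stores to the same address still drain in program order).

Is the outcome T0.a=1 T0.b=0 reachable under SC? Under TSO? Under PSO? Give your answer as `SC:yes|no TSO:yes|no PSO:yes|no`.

SC:no TSO:no PSO:yes

outcome vector order: (T0.a,T0.b)
SC: 3 outcomes — {(0,0), (0,1), (1,1)}
TSO: 3 outcomes — {(0,0), (0,1), (1,1)}
PSO: 4 outcomes — {(0,0), (0,1), (1,0), (1,1)}
target (1,0) ∈ {PSO}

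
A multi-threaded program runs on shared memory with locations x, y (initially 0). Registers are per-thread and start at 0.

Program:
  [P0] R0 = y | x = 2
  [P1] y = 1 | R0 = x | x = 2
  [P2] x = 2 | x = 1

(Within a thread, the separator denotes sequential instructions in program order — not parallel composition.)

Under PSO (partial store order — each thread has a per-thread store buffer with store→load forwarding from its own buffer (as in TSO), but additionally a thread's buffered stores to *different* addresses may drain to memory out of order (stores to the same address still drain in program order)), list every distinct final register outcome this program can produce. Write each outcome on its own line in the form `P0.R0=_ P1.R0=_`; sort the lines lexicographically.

P0.R0=0 P1.R0=0
P0.R0=0 P1.R0=1
P0.R0=0 P1.R0=2
P0.R0=1 P1.R0=0
P0.R0=1 P1.R0=1
P0.R0=1 P1.R0=2

outcome vector order: (P0.R0,P1.R0)
|PSO outcomes| = 6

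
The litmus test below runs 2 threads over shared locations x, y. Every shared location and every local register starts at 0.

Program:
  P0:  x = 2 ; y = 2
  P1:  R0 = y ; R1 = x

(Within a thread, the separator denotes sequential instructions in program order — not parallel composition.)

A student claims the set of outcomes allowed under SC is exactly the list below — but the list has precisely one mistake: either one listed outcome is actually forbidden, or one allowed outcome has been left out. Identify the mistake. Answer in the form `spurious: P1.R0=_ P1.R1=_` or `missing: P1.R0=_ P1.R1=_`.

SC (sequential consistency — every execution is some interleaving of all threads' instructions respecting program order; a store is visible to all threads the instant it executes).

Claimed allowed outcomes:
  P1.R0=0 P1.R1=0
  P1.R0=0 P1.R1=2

missing: P1.R0=2 P1.R1=2

outcome vector order: (P1.R0,P1.R1)
SC: 3 outcomes — {00; 02; 22}
SC∖claimed = {22}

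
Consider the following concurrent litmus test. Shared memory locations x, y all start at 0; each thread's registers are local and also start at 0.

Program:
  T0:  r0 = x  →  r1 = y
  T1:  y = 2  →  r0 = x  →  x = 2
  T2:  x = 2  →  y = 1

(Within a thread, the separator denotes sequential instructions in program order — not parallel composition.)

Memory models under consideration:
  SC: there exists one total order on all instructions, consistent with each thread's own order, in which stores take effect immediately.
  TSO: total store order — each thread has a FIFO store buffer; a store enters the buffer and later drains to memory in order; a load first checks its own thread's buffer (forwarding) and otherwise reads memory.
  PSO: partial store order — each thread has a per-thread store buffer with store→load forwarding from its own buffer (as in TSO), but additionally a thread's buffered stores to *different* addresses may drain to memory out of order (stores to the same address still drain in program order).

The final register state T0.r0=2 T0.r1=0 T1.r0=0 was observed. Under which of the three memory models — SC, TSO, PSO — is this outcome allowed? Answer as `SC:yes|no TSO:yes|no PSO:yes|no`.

SC:no TSO:yes PSO:yes

outcome vector order: (T0.r0,T0.r1,T1.r0)
SC (11): 0/0/0; 0/0/2; 0/1/0; 0/1/2; 0/2/0; 0/2/2; 2/0/2; 2/1/0; 2/1/2; 2/2/0; 2/2/2
TSO (12): 0/0/0; 0/0/2; 0/1/0; 0/1/2; 0/2/0; 0/2/2; 2/0/0; 2/0/2; 2/1/0; 2/1/2; 2/2/0; 2/2/2
PSO (12): 0/0/0; 0/0/2; 0/1/0; 0/1/2; 0/2/0; 0/2/2; 2/0/0; 2/0/2; 2/1/0; 2/1/2; 2/2/0; 2/2/2
target 2/0/0 ∈ {TSO,PSO}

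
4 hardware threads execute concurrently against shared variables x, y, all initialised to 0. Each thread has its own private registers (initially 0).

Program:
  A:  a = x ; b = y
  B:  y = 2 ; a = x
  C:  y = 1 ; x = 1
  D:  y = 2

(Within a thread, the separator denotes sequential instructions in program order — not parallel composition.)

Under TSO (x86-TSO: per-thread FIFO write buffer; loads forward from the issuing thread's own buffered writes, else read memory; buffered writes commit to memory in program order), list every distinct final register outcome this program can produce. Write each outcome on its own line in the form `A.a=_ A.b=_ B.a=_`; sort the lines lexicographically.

A.a=0 A.b=0 B.a=0
A.a=0 A.b=0 B.a=1
A.a=0 A.b=1 B.a=0
A.a=0 A.b=1 B.a=1
A.a=0 A.b=2 B.a=0
A.a=0 A.b=2 B.a=1
A.a=1 A.b=1 B.a=0
A.a=1 A.b=1 B.a=1
A.a=1 A.b=2 B.a=0
A.a=1 A.b=2 B.a=1

outcome vector order: (A.a,A.b,B.a)
|TSO outcomes| = 10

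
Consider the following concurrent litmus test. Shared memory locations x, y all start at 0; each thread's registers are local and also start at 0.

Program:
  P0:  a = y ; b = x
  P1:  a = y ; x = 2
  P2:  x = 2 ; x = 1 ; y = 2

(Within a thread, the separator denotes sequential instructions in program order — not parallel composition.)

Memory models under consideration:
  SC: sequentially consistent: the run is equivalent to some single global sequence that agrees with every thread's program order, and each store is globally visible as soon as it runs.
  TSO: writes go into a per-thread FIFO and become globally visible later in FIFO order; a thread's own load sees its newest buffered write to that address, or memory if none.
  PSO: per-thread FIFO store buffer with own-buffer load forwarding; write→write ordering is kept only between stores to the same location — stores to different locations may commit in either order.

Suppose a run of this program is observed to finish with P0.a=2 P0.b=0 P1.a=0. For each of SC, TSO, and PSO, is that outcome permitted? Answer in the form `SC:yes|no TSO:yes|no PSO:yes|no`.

SC:no TSO:no PSO:yes

outcome vector order: (P0.a,P0.b,P1.a)
SC: 10 outcomes — {<0 0 0> <0 0 2> <0 1 0> <0 1 2> <0 2 0> <0 2 2> <2 1 0> <2 1 2> <2 2 0> <2 2 2>}
TSO: 10 outcomes — {<0 0 0> <0 0 2> <0 1 0> <0 1 2> <0 2 0> <0 2 2> <2 1 0> <2 1 2> <2 2 0> <2 2 2>}
PSO: 12 outcomes — {<0 0 0> <0 0 2> <0 1 0> <0 1 2> <0 2 0> <0 2 2> <2 0 0> <2 0 2> <2 1 0> <2 1 2> <2 2 0> <2 2 2>}
target <2 0 0> ∈ {PSO}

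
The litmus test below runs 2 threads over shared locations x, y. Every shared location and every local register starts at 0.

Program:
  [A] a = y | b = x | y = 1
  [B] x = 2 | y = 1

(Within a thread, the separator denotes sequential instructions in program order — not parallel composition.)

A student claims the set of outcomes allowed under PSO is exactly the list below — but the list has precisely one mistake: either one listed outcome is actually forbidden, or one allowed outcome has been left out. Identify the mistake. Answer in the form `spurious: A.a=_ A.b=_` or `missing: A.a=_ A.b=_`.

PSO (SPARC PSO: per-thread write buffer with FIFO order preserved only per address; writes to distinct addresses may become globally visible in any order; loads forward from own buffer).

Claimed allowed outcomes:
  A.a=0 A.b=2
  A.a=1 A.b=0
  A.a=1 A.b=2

missing: A.a=0 A.b=0

outcome vector order: (A.a,A.b)
[PSO] allowed = {00, 02, 10, 12}
PSO∖claimed = {00}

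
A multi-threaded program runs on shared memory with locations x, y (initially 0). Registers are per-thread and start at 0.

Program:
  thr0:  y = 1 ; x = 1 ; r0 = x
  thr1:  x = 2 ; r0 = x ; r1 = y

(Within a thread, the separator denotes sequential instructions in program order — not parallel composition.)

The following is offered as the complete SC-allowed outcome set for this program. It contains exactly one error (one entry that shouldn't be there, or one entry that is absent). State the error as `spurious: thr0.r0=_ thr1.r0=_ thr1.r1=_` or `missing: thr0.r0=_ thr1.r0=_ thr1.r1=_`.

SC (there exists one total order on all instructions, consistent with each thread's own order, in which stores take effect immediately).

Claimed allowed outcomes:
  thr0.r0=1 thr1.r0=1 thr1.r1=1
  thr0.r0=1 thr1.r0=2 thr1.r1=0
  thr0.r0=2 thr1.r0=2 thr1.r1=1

outcome vector order: (thr0.r0,thr1.r0,thr1.r1)
SC (4): 1/1/1 1/2/0 1/2/1 2/2/1
SC∖claimed = {1/2/1}

missing: thr0.r0=1 thr1.r0=2 thr1.r1=1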